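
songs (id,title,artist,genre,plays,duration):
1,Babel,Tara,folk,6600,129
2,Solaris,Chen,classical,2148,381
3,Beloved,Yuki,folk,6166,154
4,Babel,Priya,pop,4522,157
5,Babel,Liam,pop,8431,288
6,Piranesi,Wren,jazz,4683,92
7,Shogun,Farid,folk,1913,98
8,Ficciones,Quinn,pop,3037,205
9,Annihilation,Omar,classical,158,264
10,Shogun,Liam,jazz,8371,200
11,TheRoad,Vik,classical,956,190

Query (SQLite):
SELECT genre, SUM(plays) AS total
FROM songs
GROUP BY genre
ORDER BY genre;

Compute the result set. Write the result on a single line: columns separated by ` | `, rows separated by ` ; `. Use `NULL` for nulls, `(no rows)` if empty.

Partition songs by genre; compute SUM(plays) within each group.
  classical: ids {2, 9, 11} → SUM(plays)=3262
  folk: ids {1, 3, 7} → SUM(plays)=14679
  jazz: ids {6, 10} → SUM(plays)=13054
  pop: ids {4, 5, 8} → SUM(plays)=15990

classical | 3262 ; folk | 14679 ; jazz | 13054 ; pop | 15990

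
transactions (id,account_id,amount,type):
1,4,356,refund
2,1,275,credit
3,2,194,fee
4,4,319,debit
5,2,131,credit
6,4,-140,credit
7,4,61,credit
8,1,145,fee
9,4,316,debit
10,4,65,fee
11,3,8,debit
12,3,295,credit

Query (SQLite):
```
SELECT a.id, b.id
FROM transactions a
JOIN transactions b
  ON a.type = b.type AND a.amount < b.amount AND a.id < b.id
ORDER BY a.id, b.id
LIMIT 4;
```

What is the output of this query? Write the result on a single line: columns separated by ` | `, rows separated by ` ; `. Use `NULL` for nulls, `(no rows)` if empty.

Pairs (a,b) with same type, a.amount < b.amount, a.id < b.id.
type groups: credit:{2,5,6,7,12} debit:{4,9,11} fee:{3,8,10} refund:{1}
Ordered by (a.id, b.id); first 4.

2 | 12 ; 5 | 12 ; 6 | 7 ; 6 | 12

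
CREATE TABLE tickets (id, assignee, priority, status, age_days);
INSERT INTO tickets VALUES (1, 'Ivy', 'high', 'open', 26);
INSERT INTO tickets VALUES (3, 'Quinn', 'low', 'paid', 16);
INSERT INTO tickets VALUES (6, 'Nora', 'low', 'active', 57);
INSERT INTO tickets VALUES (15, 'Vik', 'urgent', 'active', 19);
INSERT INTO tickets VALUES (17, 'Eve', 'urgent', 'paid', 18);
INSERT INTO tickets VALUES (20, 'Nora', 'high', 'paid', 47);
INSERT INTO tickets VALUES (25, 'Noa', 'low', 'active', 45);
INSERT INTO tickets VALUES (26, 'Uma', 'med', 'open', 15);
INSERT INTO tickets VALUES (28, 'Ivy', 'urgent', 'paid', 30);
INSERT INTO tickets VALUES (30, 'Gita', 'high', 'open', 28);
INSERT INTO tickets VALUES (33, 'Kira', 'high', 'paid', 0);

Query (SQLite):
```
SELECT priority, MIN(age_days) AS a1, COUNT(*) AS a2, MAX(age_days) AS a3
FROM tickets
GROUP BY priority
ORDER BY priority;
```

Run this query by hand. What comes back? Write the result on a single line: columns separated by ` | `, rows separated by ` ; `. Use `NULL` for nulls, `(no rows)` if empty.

high | 0 | 4 | 47 ; low | 16 | 3 | 57 ; med | 15 | 1 | 15 ; urgent | 18 | 3 | 30

Group tickets by priority.
Per group compute: MIN(age_days), COUNT(*), MAX(age_days).
  high: ids {1, 20, 30, 33} → MIN(age_days)=0, COUNT(*)=4, MAX(age_days)=47
  low: ids {3, 6, 25} → MIN(age_days)=16, COUNT(*)=3, MAX(age_days)=57
  med: ids {26} → MIN(age_days)=15, COUNT(*)=1, MAX(age_days)=15
  urgent: ids {15, 17, 28} → MIN(age_days)=18, COUNT(*)=3, MAX(age_days)=30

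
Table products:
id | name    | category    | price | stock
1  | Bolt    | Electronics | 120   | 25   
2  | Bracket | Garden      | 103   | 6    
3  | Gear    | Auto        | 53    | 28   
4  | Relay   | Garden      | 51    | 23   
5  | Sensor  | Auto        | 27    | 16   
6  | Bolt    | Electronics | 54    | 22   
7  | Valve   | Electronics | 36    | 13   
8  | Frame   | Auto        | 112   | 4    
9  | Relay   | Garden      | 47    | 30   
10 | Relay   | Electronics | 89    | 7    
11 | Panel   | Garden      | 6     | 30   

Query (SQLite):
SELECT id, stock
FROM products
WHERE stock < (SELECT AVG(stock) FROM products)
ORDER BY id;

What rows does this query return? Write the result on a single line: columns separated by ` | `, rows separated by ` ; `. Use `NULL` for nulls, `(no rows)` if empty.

Scalar subquery: AVG(stock) over all products rows = 18.545455 (≈; comparison uses full precision).
Keep rows where stock < that value.

2 | 6 ; 5 | 16 ; 7 | 13 ; 8 | 4 ; 10 | 7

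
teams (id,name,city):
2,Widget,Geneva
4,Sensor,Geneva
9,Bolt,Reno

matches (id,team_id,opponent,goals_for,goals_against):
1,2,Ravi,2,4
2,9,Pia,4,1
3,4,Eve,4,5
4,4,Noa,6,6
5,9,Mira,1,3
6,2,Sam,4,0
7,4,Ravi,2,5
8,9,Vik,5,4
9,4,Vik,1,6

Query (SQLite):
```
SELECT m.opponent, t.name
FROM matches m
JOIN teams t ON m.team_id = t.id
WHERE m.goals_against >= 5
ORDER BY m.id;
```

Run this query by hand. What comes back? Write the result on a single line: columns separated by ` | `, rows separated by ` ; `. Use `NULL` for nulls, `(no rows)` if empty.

Each matches row matches the teams row where team_id = teams.id.
Then keep rows with m.goals_against >= 5.

Eve | Sensor ; Noa | Sensor ; Ravi | Sensor ; Vik | Sensor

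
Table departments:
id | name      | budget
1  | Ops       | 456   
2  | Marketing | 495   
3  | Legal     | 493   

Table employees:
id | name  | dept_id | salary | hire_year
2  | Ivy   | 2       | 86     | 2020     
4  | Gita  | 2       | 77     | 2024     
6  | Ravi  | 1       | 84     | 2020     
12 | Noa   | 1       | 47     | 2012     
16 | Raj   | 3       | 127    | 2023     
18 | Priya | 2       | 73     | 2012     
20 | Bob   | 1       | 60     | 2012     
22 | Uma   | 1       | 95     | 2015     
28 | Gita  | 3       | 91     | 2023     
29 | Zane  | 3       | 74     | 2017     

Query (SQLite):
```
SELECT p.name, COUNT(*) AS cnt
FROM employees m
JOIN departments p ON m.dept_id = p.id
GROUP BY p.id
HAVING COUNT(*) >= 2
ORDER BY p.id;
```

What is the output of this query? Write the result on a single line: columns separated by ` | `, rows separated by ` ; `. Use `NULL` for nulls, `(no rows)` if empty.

Join each employees row to its departments via dept_id.
Group joined rows by departments.id; compute COUNT(*) per group.
HAVING: keep groups with count ≥ 2.
  1: ids {6, 12, 20, 22} → COUNT(*)=4
  2: ids {2, 4, 18} → COUNT(*)=3
  3: ids {16, 28, 29} → COUNT(*)=3

Ops | 4 ; Marketing | 3 ; Legal | 3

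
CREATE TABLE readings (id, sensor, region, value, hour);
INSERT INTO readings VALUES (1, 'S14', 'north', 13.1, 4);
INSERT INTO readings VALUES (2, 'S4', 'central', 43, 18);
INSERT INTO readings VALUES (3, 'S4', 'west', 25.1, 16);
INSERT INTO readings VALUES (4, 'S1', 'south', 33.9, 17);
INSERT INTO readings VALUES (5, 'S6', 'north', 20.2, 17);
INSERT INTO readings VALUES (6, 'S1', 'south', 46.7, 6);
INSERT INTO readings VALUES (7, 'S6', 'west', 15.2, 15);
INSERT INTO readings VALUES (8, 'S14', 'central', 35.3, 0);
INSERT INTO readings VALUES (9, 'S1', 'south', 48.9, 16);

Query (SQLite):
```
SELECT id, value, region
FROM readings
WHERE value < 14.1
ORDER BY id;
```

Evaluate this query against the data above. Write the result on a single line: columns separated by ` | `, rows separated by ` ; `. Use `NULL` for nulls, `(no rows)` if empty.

value < 14.1: ids {1}

1 | 13.1 | north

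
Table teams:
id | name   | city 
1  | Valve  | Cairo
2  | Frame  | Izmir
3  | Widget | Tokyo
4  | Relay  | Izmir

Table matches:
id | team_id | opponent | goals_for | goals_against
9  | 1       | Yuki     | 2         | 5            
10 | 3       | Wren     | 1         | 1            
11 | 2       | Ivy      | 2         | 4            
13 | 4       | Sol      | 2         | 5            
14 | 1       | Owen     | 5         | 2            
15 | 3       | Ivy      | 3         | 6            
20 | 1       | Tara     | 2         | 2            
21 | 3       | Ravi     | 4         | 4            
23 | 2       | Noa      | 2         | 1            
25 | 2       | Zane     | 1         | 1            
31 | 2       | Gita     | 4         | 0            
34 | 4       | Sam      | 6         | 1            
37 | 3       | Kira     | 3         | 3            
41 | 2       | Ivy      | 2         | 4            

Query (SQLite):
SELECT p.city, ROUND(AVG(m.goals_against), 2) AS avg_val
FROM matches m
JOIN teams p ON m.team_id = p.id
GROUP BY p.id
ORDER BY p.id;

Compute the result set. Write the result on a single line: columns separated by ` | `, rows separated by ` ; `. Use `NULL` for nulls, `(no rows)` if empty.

Cairo | 3 ; Izmir | 2 ; Tokyo | 3.5 ; Izmir | 3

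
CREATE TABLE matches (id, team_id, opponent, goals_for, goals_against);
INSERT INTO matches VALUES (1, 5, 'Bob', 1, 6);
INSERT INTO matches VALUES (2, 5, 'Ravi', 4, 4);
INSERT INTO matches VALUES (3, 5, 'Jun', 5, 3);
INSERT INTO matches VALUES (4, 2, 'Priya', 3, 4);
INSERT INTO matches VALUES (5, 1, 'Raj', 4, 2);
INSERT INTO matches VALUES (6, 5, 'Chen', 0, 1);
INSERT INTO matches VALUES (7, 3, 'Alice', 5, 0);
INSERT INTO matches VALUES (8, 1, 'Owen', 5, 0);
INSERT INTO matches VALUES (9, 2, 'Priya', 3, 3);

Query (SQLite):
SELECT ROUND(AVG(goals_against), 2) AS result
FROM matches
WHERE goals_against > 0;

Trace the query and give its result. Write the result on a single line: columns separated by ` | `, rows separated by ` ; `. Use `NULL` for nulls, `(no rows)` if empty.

3.29

Rows where goals_against > 0 → goals_against values: [6, 4, 3, 4, 2, 1, 3].
AVG = 23 / 7 (rounded to 2 dp).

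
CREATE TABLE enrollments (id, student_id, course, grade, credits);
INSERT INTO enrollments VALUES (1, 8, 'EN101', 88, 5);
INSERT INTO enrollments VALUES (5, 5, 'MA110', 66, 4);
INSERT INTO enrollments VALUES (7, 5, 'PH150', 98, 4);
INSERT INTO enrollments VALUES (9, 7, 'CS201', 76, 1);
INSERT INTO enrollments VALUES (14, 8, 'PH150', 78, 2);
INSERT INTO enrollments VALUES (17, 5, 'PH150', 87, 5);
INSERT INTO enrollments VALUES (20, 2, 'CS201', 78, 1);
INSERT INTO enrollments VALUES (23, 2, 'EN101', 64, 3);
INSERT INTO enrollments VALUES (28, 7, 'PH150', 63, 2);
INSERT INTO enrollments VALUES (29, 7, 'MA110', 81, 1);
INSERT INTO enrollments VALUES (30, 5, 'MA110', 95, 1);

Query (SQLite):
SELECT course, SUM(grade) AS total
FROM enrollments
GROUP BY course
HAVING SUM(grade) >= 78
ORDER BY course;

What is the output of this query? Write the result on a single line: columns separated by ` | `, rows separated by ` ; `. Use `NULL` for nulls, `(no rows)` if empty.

CS201 | 154 ; EN101 | 152 ; MA110 | 242 ; PH150 | 326

Partition enrollments by course; compute SUM(grade) within each group.
HAVING: keep groups where SUM(grade) >= 78.
  CS201: ids {9, 20} → SUM(grade)=154
  EN101: ids {1, 23} → SUM(grade)=152
  MA110: ids {5, 29, 30} → SUM(grade)=242
  PH150: ids {7, 14, 17, 28} → SUM(grade)=326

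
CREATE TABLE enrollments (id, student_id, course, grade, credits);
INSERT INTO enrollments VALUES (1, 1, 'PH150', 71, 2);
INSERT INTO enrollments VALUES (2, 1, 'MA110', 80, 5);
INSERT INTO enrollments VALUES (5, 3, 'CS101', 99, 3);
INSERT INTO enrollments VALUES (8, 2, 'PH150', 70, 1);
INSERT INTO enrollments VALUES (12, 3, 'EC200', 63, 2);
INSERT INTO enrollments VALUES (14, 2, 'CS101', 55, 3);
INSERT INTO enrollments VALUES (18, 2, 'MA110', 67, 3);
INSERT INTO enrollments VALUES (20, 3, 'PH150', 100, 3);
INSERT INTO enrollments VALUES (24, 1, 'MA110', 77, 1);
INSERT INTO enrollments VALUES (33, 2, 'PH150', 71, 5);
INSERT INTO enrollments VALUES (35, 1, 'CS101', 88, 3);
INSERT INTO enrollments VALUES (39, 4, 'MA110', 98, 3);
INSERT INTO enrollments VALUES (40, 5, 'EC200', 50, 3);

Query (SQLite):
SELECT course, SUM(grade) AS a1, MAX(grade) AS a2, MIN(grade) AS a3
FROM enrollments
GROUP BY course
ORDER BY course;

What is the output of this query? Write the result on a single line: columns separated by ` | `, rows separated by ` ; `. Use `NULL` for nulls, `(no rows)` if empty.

CS101 | 242 | 99 | 55 ; EC200 | 113 | 63 | 50 ; MA110 | 322 | 98 | 67 ; PH150 | 312 | 100 | 70

Group enrollments by course.
Per group compute: SUM(grade), MAX(grade), MIN(grade).
  CS101: ids {5, 14, 35} → SUM(grade)=242, MAX(grade)=99, MIN(grade)=55
  EC200: ids {12, 40} → SUM(grade)=113, MAX(grade)=63, MIN(grade)=50
  MA110: ids {2, 18, 24, 39} → SUM(grade)=322, MAX(grade)=98, MIN(grade)=67
  PH150: ids {1, 8, 20, 33} → SUM(grade)=312, MAX(grade)=100, MIN(grade)=70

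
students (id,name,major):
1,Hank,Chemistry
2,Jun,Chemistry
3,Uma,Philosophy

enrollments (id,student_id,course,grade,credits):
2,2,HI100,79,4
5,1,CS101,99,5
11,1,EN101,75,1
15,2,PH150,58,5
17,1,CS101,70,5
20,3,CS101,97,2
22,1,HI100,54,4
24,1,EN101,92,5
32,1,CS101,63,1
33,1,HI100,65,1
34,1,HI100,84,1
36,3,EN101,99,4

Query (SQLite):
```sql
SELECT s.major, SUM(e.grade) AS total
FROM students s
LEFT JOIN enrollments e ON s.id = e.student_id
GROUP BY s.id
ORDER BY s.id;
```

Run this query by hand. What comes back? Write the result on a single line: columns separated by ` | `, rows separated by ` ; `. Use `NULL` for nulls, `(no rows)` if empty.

LEFT JOIN keeps every students row; unmatched ones get NULL for enrollments columns.
Group by students.id and compute SUM(e.grade). SUM over an all-NULL group is NULL.
  1: ids {5, 11, 17, 22, 24, 32, 33, 34} → SUM(e.grade)=602
  2: ids {2, 15} → SUM(e.grade)=137
  3: ids {20, 36} → SUM(e.grade)=196

Chemistry | 602 ; Chemistry | 137 ; Philosophy | 196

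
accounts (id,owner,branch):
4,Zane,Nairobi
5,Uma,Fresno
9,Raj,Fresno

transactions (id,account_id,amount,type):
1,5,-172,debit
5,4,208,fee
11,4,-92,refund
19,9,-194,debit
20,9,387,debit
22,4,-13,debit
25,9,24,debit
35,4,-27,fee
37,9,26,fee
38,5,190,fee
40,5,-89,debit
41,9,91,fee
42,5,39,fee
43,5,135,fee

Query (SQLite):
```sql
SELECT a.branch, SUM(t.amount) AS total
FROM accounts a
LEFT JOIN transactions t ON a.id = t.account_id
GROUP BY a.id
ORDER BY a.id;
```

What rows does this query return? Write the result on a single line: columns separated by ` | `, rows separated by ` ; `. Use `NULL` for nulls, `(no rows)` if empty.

Nairobi | 76 ; Fresno | 103 ; Fresno | 334

LEFT JOIN keeps every accounts row; unmatched ones get NULL for transactions columns.
Group by accounts.id and compute SUM(t.amount). SUM over an all-NULL group is NULL.
  4: ids {5, 11, 22, 35} → SUM(t.amount)=76
  5: ids {1, 38, 40, 42, 43} → SUM(t.amount)=103
  9: ids {19, 20, 25, 37, 41} → SUM(t.amount)=334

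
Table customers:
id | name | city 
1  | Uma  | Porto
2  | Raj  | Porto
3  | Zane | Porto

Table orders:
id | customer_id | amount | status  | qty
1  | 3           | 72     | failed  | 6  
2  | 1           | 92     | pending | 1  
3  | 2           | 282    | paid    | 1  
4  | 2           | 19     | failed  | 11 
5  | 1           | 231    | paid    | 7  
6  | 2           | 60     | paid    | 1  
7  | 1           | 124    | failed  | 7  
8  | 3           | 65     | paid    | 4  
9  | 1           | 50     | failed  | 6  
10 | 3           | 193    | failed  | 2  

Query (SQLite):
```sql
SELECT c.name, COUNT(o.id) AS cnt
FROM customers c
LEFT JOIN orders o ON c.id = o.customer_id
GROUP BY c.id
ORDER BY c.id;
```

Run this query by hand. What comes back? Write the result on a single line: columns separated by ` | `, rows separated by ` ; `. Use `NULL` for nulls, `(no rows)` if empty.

LEFT JOIN keeps every customers row; unmatched ones get NULL for orders columns.
Group by customers.id and compute COUNT(o.id). COUNT(col) of an all-NULL group is 0.
  1: ids {2, 5, 7, 9} → COUNT(o.id)=4
  2: ids {3, 4, 6} → COUNT(o.id)=3
  3: ids {1, 8, 10} → COUNT(o.id)=3

Uma | 4 ; Raj | 3 ; Zane | 3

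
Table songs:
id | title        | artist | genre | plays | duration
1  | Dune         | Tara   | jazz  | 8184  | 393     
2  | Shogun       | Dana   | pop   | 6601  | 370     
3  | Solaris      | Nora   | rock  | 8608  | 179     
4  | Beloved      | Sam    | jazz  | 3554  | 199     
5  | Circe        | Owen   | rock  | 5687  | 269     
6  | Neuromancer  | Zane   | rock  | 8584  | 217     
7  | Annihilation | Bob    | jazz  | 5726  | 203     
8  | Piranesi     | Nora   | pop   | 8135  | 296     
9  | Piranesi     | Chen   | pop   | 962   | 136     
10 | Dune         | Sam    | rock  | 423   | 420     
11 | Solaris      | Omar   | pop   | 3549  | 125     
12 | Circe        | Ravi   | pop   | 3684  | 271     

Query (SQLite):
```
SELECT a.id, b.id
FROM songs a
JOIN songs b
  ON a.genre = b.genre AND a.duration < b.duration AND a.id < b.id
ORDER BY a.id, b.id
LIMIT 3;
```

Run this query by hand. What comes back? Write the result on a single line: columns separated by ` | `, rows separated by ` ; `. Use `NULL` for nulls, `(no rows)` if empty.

3 | 5 ; 3 | 6 ; 3 | 10

Pairs (a,b) with same genre, a.duration < b.duration, a.id < b.id.
genre groups: jazz:{1,4,7} pop:{2,8,9,11,12} rock:{3,5,6,10}
Ordered by (a.id, b.id); first 3.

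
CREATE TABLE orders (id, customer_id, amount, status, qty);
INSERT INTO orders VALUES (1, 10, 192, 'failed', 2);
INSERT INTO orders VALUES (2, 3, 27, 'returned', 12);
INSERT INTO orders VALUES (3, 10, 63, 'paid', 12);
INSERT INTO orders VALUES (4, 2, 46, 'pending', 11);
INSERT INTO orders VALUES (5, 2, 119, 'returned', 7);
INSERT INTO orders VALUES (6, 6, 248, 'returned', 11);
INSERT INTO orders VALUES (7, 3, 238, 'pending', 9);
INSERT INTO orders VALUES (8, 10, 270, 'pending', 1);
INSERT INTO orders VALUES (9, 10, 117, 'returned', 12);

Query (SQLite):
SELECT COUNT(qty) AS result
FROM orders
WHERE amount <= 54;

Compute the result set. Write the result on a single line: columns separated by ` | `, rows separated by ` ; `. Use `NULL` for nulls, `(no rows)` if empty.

Rows where amount <= 54 → qty values: [12, 11].
COUNT(qty) counts non-NULL values → 2.

2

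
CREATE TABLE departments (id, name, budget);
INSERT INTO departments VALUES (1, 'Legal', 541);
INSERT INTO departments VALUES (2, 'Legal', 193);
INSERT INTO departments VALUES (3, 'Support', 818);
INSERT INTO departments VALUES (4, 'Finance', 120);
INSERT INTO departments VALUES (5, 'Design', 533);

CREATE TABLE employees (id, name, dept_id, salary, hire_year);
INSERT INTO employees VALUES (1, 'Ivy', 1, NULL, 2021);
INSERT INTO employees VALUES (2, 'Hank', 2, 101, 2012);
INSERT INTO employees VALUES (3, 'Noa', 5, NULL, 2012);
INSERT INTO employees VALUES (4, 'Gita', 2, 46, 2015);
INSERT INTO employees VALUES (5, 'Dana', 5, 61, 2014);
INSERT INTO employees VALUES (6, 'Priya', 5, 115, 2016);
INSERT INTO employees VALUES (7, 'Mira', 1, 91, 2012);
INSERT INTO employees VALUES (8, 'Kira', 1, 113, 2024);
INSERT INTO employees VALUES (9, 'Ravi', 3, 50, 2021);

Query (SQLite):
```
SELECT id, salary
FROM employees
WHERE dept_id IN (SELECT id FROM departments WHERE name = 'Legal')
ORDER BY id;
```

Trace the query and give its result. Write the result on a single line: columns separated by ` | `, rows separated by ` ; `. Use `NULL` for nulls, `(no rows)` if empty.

1 | NULL ; 2 | 101 ; 4 | 46 ; 7 | 91 ; 8 | 113

Inner query: departments.id where name = 'Legal'.
Outer: keep employees rows whose dept_id is in that set.
Inner query → {1, 2}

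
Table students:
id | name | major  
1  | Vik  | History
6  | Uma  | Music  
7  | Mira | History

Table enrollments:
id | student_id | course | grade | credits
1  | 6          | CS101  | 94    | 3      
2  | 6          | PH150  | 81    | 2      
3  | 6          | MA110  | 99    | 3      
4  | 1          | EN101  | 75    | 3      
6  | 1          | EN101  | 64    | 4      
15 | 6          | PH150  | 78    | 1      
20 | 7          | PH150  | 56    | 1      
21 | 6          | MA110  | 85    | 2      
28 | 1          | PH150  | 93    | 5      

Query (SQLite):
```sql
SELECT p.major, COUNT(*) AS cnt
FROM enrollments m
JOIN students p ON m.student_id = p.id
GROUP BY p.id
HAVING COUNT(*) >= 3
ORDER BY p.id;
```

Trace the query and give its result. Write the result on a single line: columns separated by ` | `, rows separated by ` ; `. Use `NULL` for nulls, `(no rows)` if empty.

History | 3 ; Music | 5

Join each enrollments row to its students via student_id.
Group joined rows by students.id; compute COUNT(*) per group.
HAVING: keep groups with count ≥ 3.
  1: ids {4, 6, 28} → COUNT(*)=3
  6: ids {1, 2, 3, 15, 21} → COUNT(*)=5
  7: ids {20} → COUNT(*)=1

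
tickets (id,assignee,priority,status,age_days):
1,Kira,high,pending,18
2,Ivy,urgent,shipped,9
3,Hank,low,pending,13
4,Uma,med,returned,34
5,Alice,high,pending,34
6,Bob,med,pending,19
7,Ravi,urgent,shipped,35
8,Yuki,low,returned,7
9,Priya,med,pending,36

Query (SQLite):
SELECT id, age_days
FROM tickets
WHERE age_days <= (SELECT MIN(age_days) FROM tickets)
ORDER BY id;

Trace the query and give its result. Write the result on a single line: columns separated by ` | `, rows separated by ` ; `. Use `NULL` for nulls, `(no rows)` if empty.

Scalar subquery: MIN(age_days) over all tickets rows = 7.
Keep rows where age_days <= that value.

8 | 7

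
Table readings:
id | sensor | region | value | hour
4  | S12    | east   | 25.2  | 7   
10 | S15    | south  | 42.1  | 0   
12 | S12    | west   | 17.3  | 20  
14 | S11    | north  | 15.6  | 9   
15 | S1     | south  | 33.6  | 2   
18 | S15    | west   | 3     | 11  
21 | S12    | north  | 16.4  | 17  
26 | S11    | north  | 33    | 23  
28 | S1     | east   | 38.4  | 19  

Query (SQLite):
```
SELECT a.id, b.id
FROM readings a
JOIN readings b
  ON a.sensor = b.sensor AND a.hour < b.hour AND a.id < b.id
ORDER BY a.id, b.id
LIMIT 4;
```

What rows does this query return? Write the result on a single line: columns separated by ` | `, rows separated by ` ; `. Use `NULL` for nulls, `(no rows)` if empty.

4 | 12 ; 4 | 21 ; 10 | 18 ; 14 | 26

Pairs (a,b) with same sensor, a.hour < b.hour, a.id < b.id.
sensor groups: S1:{15,28} S11:{14,26} S12:{4,12,21} S15:{10,18}
Ordered by (a.id, b.id); first 4.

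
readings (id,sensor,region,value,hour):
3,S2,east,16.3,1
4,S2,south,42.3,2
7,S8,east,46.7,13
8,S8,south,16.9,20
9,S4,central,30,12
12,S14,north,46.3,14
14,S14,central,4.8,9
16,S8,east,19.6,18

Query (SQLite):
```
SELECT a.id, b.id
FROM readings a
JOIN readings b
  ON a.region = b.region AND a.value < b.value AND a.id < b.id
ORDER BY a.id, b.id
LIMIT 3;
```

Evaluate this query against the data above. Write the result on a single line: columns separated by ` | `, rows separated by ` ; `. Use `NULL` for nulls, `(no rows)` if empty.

3 | 7 ; 3 | 16

Pairs (a,b) with same region, a.value < b.value, a.id < b.id.
region groups: central:{9,14} east:{3,7,16} north:{12} south:{4,8}
Ordered by (a.id, b.id); first 3.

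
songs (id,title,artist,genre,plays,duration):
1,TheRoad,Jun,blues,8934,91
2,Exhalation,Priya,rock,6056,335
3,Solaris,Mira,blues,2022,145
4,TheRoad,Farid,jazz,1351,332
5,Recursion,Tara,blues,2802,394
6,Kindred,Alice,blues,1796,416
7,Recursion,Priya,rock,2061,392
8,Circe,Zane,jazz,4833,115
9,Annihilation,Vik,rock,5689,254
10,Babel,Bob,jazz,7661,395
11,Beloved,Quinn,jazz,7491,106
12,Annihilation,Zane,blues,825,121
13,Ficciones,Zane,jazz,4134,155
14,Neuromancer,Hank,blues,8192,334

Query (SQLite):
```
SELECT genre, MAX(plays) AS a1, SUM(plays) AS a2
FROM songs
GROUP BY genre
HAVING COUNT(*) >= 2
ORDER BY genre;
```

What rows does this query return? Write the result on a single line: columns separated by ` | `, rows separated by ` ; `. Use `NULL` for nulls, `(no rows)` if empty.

Group songs by genre.
Per group compute: MAX(plays), SUM(plays).
HAVING: drop groups with fewer than 2 rows.
  blues: ids {1, 3, 5, 6, 12, 14} → MAX(plays)=8934, SUM(plays)=24571
  jazz: ids {4, 8, 10, 11, 13} → MAX(plays)=7661, SUM(plays)=25470
  rock: ids {2, 7, 9} → MAX(plays)=6056, SUM(plays)=13806

blues | 8934 | 24571 ; jazz | 7661 | 25470 ; rock | 6056 | 13806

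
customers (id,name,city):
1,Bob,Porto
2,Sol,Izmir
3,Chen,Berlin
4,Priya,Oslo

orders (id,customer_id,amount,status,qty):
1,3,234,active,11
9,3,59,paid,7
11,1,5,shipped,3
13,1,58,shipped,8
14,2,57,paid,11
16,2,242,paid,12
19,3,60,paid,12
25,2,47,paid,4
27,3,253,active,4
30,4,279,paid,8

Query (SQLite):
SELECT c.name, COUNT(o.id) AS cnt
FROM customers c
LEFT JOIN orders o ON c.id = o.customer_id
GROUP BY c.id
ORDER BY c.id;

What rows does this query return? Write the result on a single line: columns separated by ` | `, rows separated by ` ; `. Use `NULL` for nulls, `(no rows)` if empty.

Bob | 2 ; Sol | 3 ; Chen | 4 ; Priya | 1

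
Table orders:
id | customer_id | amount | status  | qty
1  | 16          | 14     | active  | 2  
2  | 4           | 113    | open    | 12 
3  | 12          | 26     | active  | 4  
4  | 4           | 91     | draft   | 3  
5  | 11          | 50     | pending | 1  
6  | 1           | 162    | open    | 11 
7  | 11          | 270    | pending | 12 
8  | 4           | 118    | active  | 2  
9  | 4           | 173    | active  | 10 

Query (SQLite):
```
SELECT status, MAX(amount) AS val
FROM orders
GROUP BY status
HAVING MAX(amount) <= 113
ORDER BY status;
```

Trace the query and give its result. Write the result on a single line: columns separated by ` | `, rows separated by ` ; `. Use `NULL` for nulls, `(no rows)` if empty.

Partition orders by status; compute MAX(amount) within each group.
HAVING: keep groups where MAX(amount) <= 113.
  active: ids {1, 3, 8, 9} → MAX(amount)=173
  draft: ids {4} → MAX(amount)=91
  open: ids {2, 6} → MAX(amount)=162
  pending: ids {5, 7} → MAX(amount)=270

draft | 91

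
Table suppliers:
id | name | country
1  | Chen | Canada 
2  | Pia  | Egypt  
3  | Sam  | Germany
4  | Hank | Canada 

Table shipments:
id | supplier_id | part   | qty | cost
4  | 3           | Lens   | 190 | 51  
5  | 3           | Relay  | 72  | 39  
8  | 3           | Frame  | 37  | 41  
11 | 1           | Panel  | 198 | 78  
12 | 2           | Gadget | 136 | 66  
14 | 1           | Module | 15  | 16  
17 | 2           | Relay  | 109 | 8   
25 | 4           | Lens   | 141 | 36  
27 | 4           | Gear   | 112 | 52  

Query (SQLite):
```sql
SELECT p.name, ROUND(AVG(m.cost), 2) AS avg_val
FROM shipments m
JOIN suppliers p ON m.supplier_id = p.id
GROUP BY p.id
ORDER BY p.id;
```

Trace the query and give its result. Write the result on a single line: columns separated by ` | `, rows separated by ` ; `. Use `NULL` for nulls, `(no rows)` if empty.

Join each shipments row to its suppliers via supplier_id.
Group joined rows by suppliers.id; compute ROUND(AVG(m.cost), 2) per group.
  1: ids {11, 14} → ROUND(AVG(m.cost), 2)=47
  2: ids {12, 17} → ROUND(AVG(m.cost), 2)=37
  3: ids {4, 5, 8} → ROUND(AVG(m.cost), 2)=43.67
  4: ids {25, 27} → ROUND(AVG(m.cost), 2)=44

Chen | 47 ; Pia | 37 ; Sam | 43.67 ; Hank | 44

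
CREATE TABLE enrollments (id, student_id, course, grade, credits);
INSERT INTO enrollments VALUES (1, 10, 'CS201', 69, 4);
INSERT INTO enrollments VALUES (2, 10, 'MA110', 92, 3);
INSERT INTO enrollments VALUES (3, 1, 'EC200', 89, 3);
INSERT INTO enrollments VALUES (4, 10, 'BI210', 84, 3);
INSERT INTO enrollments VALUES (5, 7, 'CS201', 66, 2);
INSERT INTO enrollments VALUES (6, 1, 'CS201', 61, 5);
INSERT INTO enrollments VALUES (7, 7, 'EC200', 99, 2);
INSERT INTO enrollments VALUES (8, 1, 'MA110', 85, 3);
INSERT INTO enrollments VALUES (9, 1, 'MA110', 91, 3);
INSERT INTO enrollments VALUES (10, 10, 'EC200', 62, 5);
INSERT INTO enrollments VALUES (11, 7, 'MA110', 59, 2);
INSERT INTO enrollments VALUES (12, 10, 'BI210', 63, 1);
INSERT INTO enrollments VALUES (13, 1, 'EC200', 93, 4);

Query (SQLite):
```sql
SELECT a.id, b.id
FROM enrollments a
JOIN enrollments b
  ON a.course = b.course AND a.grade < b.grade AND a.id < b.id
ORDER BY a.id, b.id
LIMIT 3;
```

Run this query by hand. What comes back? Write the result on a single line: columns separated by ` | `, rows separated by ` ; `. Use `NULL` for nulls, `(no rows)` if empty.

Pairs (a,b) with same course, a.grade < b.grade, a.id < b.id.
course groups: BI210:{4,12} CS201:{1,5,6} EC200:{3,7,10,13} MA110:{2,8,9,11}
Ordered by (a.id, b.id); first 3.

3 | 7 ; 3 | 13 ; 8 | 9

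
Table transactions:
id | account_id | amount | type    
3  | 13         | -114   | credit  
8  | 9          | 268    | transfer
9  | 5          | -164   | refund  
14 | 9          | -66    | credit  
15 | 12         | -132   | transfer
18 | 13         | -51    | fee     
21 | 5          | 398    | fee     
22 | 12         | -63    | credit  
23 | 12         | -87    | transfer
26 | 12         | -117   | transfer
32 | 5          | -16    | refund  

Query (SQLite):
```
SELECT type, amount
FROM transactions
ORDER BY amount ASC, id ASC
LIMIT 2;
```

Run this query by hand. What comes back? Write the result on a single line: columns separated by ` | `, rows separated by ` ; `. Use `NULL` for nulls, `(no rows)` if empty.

refund | -164 ; transfer | -132

Sort by amount asc, tiebreak id asc: (-164, id=9), (-132, id=15), (-117, id=26), (-114, id=3), (-87, id=23) …. Take first 2.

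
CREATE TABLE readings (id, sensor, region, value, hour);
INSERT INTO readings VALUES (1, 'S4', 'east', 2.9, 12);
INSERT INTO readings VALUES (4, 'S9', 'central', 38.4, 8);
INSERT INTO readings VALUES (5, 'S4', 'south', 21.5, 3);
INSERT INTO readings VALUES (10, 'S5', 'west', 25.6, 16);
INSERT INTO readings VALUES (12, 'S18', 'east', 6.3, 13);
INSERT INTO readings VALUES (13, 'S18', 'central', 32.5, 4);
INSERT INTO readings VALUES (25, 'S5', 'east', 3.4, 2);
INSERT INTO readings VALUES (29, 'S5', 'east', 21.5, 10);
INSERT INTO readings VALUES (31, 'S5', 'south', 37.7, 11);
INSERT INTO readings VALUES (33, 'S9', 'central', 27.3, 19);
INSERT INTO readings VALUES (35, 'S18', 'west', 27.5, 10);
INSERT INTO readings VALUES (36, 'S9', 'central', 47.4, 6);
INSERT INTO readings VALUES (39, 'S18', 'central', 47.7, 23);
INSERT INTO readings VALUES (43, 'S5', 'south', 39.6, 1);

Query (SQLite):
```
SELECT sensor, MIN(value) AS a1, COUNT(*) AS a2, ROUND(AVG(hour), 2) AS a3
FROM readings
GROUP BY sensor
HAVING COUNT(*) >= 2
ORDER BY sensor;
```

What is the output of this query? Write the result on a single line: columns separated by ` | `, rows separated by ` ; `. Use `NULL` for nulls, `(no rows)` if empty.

S18 | 6.3 | 4 | 12.5 ; S4 | 2.9 | 2 | 7.5 ; S5 | 3.4 | 5 | 8 ; S9 | 27.3 | 3 | 11

Group readings by sensor.
Per group compute: MIN(value), COUNT(*), ROUND(AVG(hour), 2).
HAVING: drop groups with fewer than 2 rows.
  S18: ids {12, 13, 35, 39} → MIN(value)=6.3, COUNT(*)=4, ROUND(AVG(hour), 2)=12.5
  S4: ids {1, 5} → MIN(value)=2.9, COUNT(*)=2, ROUND(AVG(hour), 2)=7.5
  S5: ids {10, 25, 29, 31, 43} → MIN(value)=3.4, COUNT(*)=5, ROUND(AVG(hour), 2)=8
  S9: ids {4, 33, 36} → MIN(value)=27.3, COUNT(*)=3, ROUND(AVG(hour), 2)=11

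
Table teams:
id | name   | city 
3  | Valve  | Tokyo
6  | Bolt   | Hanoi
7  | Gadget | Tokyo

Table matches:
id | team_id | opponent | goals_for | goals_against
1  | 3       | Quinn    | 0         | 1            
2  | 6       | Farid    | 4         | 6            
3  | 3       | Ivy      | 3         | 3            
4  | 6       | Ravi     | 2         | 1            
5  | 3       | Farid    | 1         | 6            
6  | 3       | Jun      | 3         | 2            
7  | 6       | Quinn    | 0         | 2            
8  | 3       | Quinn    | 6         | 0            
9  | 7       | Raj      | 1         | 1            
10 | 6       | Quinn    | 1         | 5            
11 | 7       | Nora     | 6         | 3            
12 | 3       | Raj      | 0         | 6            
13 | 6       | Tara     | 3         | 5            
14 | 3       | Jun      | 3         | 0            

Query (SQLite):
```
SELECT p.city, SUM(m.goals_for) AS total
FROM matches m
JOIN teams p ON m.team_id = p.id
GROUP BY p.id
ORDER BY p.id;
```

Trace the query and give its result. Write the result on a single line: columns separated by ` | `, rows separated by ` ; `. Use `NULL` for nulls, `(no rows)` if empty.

Tokyo | 16 ; Hanoi | 10 ; Tokyo | 7

Join each matches row to its teams via team_id.
Group joined rows by teams.id; compute SUM(m.goals_for) per group.
  3: ids {1, 3, 5, 6, 8, 12, 14} → SUM(m.goals_for)=16
  6: ids {2, 4, 7, 10, 13} → SUM(m.goals_for)=10
  7: ids {9, 11} → SUM(m.goals_for)=7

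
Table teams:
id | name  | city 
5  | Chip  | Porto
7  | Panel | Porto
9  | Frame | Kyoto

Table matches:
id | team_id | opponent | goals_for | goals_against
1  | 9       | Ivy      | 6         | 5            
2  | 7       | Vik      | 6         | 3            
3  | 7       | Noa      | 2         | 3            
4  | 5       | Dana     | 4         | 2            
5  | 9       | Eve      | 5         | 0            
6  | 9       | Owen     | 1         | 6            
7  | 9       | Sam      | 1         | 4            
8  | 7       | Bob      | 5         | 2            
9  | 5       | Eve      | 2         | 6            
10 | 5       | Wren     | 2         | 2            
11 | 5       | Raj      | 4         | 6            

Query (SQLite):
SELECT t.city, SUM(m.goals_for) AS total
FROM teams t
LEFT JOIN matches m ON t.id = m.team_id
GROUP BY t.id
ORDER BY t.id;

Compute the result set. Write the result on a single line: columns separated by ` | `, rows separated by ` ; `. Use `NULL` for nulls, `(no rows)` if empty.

LEFT JOIN keeps every teams row; unmatched ones get NULL for matches columns.
Group by teams.id and compute SUM(m.goals_for). SUM over an all-NULL group is NULL.
  5: ids {4, 9, 10, 11} → SUM(m.goals_for)=12
  7: ids {2, 3, 8} → SUM(m.goals_for)=13
  9: ids {1, 5, 6, 7} → SUM(m.goals_for)=13

Porto | 12 ; Porto | 13 ; Kyoto | 13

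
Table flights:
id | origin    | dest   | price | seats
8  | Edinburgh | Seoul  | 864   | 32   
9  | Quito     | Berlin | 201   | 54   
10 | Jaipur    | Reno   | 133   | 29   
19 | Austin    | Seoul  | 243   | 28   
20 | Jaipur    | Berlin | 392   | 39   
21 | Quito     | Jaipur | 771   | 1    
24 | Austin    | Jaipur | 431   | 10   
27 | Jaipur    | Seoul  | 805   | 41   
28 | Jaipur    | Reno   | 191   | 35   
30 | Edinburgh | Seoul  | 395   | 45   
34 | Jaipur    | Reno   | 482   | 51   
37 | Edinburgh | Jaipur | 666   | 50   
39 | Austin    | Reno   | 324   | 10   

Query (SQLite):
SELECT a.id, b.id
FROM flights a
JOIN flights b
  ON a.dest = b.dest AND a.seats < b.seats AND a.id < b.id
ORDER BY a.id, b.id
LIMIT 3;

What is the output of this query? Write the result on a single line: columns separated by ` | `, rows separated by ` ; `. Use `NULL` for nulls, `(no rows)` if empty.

Pairs (a,b) with same dest, a.seats < b.seats, a.id < b.id.
dest groups: Berlin:{9,20} Jaipur:{21,24,37} Reno:{10,28,34,39} Seoul:{8,19,27,30}
Ordered by (a.id, b.id); first 3.

8 | 27 ; 8 | 30 ; 10 | 28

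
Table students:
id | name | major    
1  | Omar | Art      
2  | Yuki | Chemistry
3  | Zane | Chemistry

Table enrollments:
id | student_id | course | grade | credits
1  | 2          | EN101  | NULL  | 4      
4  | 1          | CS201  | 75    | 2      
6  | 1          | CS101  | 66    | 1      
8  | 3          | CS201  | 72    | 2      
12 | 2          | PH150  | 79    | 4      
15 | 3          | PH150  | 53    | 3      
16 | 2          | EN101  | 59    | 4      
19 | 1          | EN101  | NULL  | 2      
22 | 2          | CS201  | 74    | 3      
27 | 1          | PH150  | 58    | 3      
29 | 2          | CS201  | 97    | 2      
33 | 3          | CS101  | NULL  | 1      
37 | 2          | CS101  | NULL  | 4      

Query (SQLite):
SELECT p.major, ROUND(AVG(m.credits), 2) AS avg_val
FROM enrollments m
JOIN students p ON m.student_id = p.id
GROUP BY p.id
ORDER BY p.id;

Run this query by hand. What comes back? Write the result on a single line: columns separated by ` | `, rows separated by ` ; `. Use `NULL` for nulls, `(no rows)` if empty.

Join each enrollments row to its students via student_id.
Group joined rows by students.id; compute ROUND(AVG(m.credits), 2) per group.
  1: ids {4, 6, 19, 27} → ROUND(AVG(m.credits), 2)=2
  2: ids {1, 12, 16, 22, 29, 37} → ROUND(AVG(m.credits), 2)=3.5
  3: ids {8, 15, 33} → ROUND(AVG(m.credits), 2)=2

Art | 2 ; Chemistry | 3.5 ; Chemistry | 2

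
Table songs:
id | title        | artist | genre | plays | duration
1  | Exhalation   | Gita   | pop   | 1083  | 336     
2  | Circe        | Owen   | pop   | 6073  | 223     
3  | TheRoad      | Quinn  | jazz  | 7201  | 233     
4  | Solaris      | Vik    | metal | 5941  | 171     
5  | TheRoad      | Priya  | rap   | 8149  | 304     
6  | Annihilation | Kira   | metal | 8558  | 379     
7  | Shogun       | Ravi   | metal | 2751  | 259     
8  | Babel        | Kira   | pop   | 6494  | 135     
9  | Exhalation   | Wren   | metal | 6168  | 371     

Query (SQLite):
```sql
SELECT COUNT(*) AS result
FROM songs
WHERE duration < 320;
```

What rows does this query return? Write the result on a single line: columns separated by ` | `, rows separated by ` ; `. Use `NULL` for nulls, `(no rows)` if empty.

6

Rows where duration < 320 → plays values: [6073, 7201, 5941, 8149, 2751, 6494].
COUNT(*) counts rows → 6.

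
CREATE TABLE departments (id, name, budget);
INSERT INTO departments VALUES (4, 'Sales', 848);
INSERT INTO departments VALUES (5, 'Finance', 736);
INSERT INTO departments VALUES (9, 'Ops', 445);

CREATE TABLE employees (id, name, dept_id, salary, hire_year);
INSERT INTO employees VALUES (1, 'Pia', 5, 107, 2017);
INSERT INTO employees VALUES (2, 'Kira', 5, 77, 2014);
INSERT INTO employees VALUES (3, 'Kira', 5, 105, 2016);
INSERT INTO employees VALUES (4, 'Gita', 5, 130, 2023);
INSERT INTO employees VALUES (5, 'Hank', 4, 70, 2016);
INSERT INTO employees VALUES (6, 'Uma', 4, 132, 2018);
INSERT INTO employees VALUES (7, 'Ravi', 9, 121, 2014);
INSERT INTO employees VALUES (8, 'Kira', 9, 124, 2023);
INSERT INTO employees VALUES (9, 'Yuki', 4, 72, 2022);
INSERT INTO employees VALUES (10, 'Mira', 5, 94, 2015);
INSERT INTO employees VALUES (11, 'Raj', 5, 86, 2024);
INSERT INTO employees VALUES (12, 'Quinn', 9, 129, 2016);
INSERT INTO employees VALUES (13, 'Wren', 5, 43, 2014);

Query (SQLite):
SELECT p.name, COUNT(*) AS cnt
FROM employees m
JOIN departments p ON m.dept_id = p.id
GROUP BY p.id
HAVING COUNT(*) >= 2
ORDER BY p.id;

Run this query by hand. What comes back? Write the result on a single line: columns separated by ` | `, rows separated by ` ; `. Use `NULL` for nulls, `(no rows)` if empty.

Join each employees row to its departments via dept_id.
Group joined rows by departments.id; compute COUNT(*) per group.
HAVING: keep groups with count ≥ 2.
  4: ids {5, 6, 9} → COUNT(*)=3
  5: ids {1, 2, 3, 4, 10, 11, 13} → COUNT(*)=7
  9: ids {7, 8, 12} → COUNT(*)=3

Sales | 3 ; Finance | 7 ; Ops | 3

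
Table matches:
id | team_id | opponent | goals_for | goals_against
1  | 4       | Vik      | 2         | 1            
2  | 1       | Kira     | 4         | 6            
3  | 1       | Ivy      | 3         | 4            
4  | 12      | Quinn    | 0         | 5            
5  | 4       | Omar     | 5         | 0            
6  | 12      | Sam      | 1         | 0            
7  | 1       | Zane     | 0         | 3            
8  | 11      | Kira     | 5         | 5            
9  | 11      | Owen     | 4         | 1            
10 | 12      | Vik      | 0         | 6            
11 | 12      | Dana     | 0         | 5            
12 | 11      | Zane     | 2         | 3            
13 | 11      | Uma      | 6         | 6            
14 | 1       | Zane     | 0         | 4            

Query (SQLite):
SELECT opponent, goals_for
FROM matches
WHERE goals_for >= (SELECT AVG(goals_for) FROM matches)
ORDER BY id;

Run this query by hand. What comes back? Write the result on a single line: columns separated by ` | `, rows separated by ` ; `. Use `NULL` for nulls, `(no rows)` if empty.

Kira | 4 ; Ivy | 3 ; Omar | 5 ; Kira | 5 ; Owen | 4 ; Uma | 6

Scalar subquery: AVG(goals_for) over all matches rows = 2.285714 (≈; comparison uses full precision).
Keep rows where goals_for >= that value.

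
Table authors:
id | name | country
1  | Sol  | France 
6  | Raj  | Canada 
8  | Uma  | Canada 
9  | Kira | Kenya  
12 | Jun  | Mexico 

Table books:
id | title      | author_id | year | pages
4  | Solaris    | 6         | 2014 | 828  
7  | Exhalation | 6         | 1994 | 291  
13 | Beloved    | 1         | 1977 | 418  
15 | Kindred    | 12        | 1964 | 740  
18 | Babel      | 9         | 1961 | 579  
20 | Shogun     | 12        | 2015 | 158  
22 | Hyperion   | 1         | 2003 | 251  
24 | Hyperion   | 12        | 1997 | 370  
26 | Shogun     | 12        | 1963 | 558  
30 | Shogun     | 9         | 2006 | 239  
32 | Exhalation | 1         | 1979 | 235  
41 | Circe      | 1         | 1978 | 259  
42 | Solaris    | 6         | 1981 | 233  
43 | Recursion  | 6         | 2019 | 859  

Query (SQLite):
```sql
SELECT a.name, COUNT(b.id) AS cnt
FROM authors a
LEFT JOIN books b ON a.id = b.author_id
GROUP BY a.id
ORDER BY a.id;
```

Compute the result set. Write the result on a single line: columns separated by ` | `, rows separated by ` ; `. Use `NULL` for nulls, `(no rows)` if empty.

Sol | 4 ; Raj | 4 ; Uma | 0 ; Kira | 2 ; Jun | 4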